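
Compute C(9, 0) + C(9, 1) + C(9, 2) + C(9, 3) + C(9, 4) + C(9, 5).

1 + 9 + 36 + 84 + 126 + 126 = 382.

382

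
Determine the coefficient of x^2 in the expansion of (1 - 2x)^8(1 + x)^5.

42

Coefficient of x^2 = Σ_{j} C(8,j)·(-2)^j·C(5,2-j)·1^(2-j) for j from 0 to 2.
= 10 + (-80) + 112 = 42.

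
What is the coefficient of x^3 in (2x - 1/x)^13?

General term: C(13,j)·(2x)^j·(-1/x)^(13-j), with x-exponent 1j − 1(13−j) = 2j − 13.
Set 2j − 13 = 3: j = 8.
C(13,8) = 1287; 2^8 = 256; (-1)^5 = -1.
Coefficient = 1287 · 256 · (-1) = -329472.

-329472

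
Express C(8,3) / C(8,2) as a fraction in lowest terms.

2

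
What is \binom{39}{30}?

C(39,30) = C(39,9) by symmetry.
C(39,9) = (39·38·37·36·35·34·33·32·31) / 9! = 76899763100160 / 362880 = 211915132.

211915132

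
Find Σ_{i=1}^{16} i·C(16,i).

524288

Differentiating (1+x)^16 and setting x=1: Σ i·C(16,i) = 16·2^15 = 524288.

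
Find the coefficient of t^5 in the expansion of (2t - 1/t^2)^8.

-1024

General term: C(8,j)·(2t)^j·(-1/t^2)^(8-j), with t-exponent 1j − 2(8−j) = 3j − 16.
Set 3j − 16 = 5: j = 7.
C(8,7) = 8; 2^7 = 128; (-1)^1 = -1.
Coefficient = 8 · 128 · (-1) = -1024.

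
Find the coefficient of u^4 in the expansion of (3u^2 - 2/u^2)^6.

4860

General term: C(6,j)·(3u^2)^j·(-2/u^2)^(6-j), with u-exponent 2j − 2(6−j) = 4j − 12.
Set 4j − 12 = 4: j = 4.
C(6,4) = 15; 3^4 = 81; (-2)^2 = 4.
Coefficient = 15 · 81 · 4 = 4860.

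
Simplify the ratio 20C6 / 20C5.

5/2

C(n,k+1)/C(n,k) = (n−k)/(k+1) = (20−5)/(5+1) = 15/6 = 5/2.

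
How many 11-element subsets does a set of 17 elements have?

C(17,11) = C(17,6) by symmetry.
C(17,6) = (17·16·15·14·13·12) / 6! = 8910720 / 720 = 12376.

12376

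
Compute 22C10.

646646

C(22,10) = (22·21·20·19·18·17·16·15·14·13) / 10! = 2346549004800 / 3628800 = 646646.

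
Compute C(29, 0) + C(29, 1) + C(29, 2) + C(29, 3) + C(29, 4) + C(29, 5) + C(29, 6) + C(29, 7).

2182396

1 + 29 + 406 + 3654 + 23751 + 118755 + 475020 + 1560780 = 2182396.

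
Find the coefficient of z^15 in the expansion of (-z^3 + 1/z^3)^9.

-36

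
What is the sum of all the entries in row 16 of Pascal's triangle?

Setting x = 1 in (1+x)^16 gives Σ C(16,r) = 2^16 = 65536.

65536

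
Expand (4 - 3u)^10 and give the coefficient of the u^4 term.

The general term is C(10,j)·(4)^j·(-3u)^(10-j); the u^4 term has j = 6.
C(10,6) = 210.
Coefficient = C(10,6) · 4^6 · (-3)^4 = 210 · 4096 · 81 = 69672960.

69672960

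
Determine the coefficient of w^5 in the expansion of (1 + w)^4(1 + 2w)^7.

4942

Coefficient of w^5 = Σ_{j} C(4,j)·1^j·C(7,5-j)·2^(5-j) for j from 0 to 4.
= 672 + 2240 + 1680 + 336 + 14 = 4942.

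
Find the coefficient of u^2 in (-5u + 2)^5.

2000

The general term is C(5,j)·(-5u)^j·(2)^(5-j); the u^2 term has j = 2.
C(5,2) = 10.
Coefficient = C(5,2) · (-5)^2 · 2^3 = 10 · 25 · 8 = 2000.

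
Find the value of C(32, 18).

471435600

C(32,18) = C(32,14) by symmetry.
C(32,14) = (32·31·30·29·28·27·26·25·24·23·22·21·20·19) / 14! = 41098950018846720000 / 87178291200 = 471435600.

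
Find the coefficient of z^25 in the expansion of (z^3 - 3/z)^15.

General term: C(15,j)·(z^3)^j·(-3/z)^(15-j), with z-exponent 3j − 1(15−j) = 4j − 15.
Set 4j − 15 = 25: j = 10.
C(15,10) = 3003; 1^10 = 1; (-3)^5 = -243.
Coefficient = 3003 · 1 · (-243) = -729729.

-729729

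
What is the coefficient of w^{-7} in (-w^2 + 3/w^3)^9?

30618

General term: C(9,j)·(-w^2)^j·(3/w^3)^(9-j), with w-exponent 2j − 3(9−j) = 5j − 27.
Set 5j − 27 = -7: j = 4.
C(9,4) = 126; (-1)^4 = 1; 3^5 = 243.
Coefficient = 126 · 1 · 243 = 30618.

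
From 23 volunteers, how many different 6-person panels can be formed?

100947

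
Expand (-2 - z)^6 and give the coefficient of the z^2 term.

240

The general term is C(6,j)·(-2)^j·(-z)^(6-j); the z^2 term has j = 4.
C(6,4) = 15.
Coefficient = C(6,4) · (-2)^4 = 15 · 16 = 240.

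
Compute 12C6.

924

C(12,6) = (12·11·10·9·8·7) / 6! = 665280 / 720 = 924.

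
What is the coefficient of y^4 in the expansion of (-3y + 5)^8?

3543750

The general term is C(8,j)·(-3y)^j·(5)^(8-j); the y^4 term has j = 4.
C(8,4) = 70.
Coefficient = C(8,4) · (-3)^4 · 5^4 = 70 · 81 · 625 = 3543750.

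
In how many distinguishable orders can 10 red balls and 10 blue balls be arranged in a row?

184756

Choose positions for the red balls: C(20,10) = 184756.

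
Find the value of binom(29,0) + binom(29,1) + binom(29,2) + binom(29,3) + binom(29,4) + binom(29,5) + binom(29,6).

621616

1 + 29 + 406 + 3654 + 23751 + 118755 + 475020 = 621616.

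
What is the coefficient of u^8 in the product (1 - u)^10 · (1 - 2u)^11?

5059605

Coefficient of u^8 = Σ_{j} C(10,j)·(-1)^j·C(11,8-j)·(-2)^(8-j) for j from 0 to 8.
= 42240 + 422400 + 1330560 + 1774080 + 1108800 + 332640 + 46200 + 2640 + 45 = 5059605.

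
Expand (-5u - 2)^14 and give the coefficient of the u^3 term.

The general term is C(14,j)·(-5u)^j·(-2)^(14-j); the u^3 term has j = 3.
C(14,3) = 364.
Coefficient = C(14,3) · (-5)^3 · (-2)^11 = 364 · (-125) · (-2048) = 93184000.

93184000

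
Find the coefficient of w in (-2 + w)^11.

The general term is C(11,j)·(-2)^j·(w)^(11-j); the w^1 term has j = 10.
C(11,10) = 11.
Coefficient = C(11,10) · (-2)^10 = 11 · 1024 = 11264.

11264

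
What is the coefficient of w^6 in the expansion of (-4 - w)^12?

3784704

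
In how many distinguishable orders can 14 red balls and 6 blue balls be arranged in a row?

38760

Choose positions for the red balls: C(20,14) = 38760.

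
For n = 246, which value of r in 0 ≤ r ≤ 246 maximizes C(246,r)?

C(246,r) is maximized at r = 246/2 = 123.

123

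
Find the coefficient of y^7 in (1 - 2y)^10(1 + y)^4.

Coefficient of y^7 = Σ_{j} C(10,j)·(-2)^j·C(4,7-j)·1^(7-j) for j from 3 to 7.
= (-960) + 13440 + (-48384) + 53760 + (-15360) = 2496.

2496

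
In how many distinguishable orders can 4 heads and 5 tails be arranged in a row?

Choose positions for the heads: C(9,4) = 126.

126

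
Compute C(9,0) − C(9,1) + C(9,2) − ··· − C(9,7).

The partial alternating sum Σ_{k=0}^{7} (−1)^k C(9,k) = (−1)^7 C(8,7) = -8.

-8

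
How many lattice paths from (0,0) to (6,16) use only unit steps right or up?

74613

Each path is a sequence of 22 steps with 6 rights: C(22,6) = 74613.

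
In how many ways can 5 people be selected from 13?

1287

This is C(13,5) = 1287.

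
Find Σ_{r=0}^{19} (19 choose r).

The entries of row 19 sum to 2^19 = 524288.

524288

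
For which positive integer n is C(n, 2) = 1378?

53

n(n−1)/2 = 1378 ⇒ n(n−1) = 2756. Since 53·52 = 2756, n = 53.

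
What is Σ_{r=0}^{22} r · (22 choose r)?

Since r·C(22,r) = 22·C(21,r−1), the sum is 22·2^21 = 22·2097152 = 46137344.

46137344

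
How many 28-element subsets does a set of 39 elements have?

C(39,28) = C(39,11) by symmetry.
C(39,11) = (39·38·37·36·35·34·33·32·31·30·29) / 11! = 66902793897139200 / 39916800 = 1676056044.

1676056044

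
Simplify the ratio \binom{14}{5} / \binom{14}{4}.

2

C(n,k+1)/C(n,k) = (n−k)/(k+1) = (14−4)/(4+1) = 10/5 = 2.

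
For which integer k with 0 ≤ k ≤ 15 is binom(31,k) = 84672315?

C(31,k) increases on 0 ≤ k ≤ 15. C(31,10) = 44352165 and C(31,11) = 84672315, so k = 11.

11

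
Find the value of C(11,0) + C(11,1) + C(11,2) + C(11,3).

1 + 11 + 55 + 165 = 232.

232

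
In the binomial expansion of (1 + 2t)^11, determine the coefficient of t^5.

14784

The general term is C(11,j)·(1)^j·(2t)^(11-j); the t^5 term has j = 6.
C(11,6) = 462.
Coefficient = C(11,6) · 2^5 = 462 · 32 = 14784.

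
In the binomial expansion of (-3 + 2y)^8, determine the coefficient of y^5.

-48384

The general term is C(8,j)·(-3)^j·(2y)^(8-j); the y^5 term has j = 3.
C(8,3) = 56.
Coefficient = C(8,3) · (-3)^3 · 2^5 = 56 · (-27) · 32 = -48384.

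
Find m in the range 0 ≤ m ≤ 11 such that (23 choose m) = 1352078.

11

C(23,m) increases on 0 ≤ m ≤ 11. C(23,10) = 1144066 and C(23,11) = 1352078, so m = 11.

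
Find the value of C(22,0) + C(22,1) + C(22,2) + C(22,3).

1794

1 + 22 + 231 + 1540 = 1794.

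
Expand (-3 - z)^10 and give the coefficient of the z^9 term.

The general term is C(10,j)·(-3)^j·(-z)^(10-j); the z^9 term has j = 1.
C(10,1) = 10.
Coefficient = C(10,1) · (-3)^1 · (-1)^9 = 10 · (-3) · (-1) = 30.

30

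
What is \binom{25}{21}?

12650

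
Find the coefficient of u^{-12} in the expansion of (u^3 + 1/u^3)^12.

495

General term: C(12,j)·(u^3)^j·(1/u^3)^(12-j), with u-exponent 3j − 3(12−j) = 6j − 36.
Set 6j − 36 = -12: j = 4.
C(12,4) = 495; 1^4 = 1; 1^8 = 1.
Coefficient = 495 · 1 · 1 = 495.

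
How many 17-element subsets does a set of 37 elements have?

15905368710

C(37,17) = (37·36·35·34·33·32·31·30·29·28·27·26·25·24·23·22·21) / 17! = 5657339689378493276160000 / 355687428096000 = 15905368710.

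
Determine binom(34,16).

2203961430

C(34,16) = (34·33·32·31·30·29·28·27·26·25·24·23·22·21·20·19) / 16! = 46113021921146019840000 / 20922789888000 = 2203961430.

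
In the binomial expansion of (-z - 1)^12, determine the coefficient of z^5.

The general term is C(12,j)·(-z)^j·(-1)^(12-j); the z^5 term has j = 5.
C(12,5) = 792.
Coefficient = C(12,5) · (-1)^5 · (-1)^7 = 792 · (-1) · (-1) = 792.

792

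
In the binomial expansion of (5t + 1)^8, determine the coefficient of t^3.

7000

The general term is C(8,j)·(5t)^j·(1)^(8-j); the t^3 term has j = 3.
C(8,3) = 56.
Coefficient = C(8,3) · 5^3 = 56 · 125 = 7000.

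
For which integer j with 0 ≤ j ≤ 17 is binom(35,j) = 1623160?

6

C(35,j) increases on 0 ≤ j ≤ 17. C(35,5) = 324632 and C(35,6) = 1623160, so j = 6.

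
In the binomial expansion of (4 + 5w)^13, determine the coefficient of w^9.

The general term is C(13,j)·(4)^j·(5w)^(13-j); the w^9 term has j = 4.
C(13,4) = 715.
Coefficient = C(13,4) · 4^4 · 5^9 = 715 · 256 · 1953125 = 357500000000.

357500000000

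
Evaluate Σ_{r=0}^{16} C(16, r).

65536

Setting x = 1 in (1+x)^16 gives Σ C(16,r) = 2^16 = 65536.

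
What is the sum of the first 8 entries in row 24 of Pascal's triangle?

536155

1 + 24 + 276 + 2024 + 10626 + 42504 + 134596 + 346104 = 536155.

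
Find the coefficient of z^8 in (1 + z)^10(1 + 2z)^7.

309605

Coefficient of z^8 = Σ_{j} C(10,j)·1^j·C(7,8-j)·2^(8-j) for j from 1 to 8.
= 1280 + 20160 + 80640 + 117600 + 70560 + 17640 + 1680 + 45 = 309605.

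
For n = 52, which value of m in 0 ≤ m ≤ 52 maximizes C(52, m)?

26

C(52,m) is maximized at m = 52/2 = 26.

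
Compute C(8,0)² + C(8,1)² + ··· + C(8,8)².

12870

Σ C(8,k)² is the coefficient of x^8 in (1+x)^8(1+x)^8 = (1+x)^16, i.e. C(16,8) = 12870.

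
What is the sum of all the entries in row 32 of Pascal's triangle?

Setting x = 1 in (1+x)^32 gives Σ C(32,r) = 2^32 = 4294967296.

4294967296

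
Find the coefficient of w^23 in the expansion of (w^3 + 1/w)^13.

General term: C(13,j)·(w^3)^j·(1/w)^(13-j), with w-exponent 3j − 1(13−j) = 4j − 13.
Set 4j − 13 = 23: j = 9.
C(13,9) = 715; 1^9 = 1; 1^4 = 1.
Coefficient = 715 · 1 · 1 = 715.

715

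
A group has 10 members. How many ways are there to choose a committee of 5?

This is C(10,5) = 252.

252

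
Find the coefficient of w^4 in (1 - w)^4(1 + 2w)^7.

-111

Coefficient of w^4 = Σ_{j} C(4,j)·(-1)^j·C(7,4-j)·2^(4-j) for j from 0 to 4.
= 560 + (-1120) + 504 + (-56) + 1 = -111.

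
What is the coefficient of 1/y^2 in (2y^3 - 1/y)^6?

General term: C(6,j)·(2y^3)^j·(-1/y)^(6-j), with y-exponent 3j − 1(6−j) = 4j − 6.
Set 4j − 6 = -2: j = 1.
C(6,1) = 6; 2^1 = 2; (-1)^5 = -1.
Coefficient = 6 · 2 · (-1) = -12.

-12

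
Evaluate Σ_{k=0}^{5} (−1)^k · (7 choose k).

The partial alternating sum Σ_{k=0}^{5} (−1)^k C(7,k) = (−1)^5 C(6,5) = -6.

-6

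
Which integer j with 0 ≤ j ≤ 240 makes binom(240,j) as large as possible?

C(240,j) is maximized at j = 240/2 = 120.

120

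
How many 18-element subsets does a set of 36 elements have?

9075135300

C(36,18) = (36·35·34·33·32·31·30·29·28·27·26·25·24·23·22·21·20·19) / 18! = 58102407620643984998400000 / 6402373705728000 = 9075135300.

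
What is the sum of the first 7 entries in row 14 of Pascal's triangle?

1 + 14 + 91 + 364 + 1001 + 2002 + 3003 = 6476.

6476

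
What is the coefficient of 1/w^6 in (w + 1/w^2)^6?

15

General term: C(6,j)·(w)^j·(1/w^2)^(6-j), with w-exponent 1j − 2(6−j) = 3j − 12.
Set 3j − 12 = -6: j = 2.
C(6,2) = 15; 1^2 = 1; 1^4 = 1.
Coefficient = 15 · 1 · 1 = 15.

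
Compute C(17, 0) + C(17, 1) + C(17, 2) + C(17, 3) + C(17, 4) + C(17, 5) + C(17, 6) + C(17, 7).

1 + 17 + 136 + 680 + 2380 + 6188 + 12376 + 19448 = 41226.

41226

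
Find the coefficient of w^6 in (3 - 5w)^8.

The general term is C(8,j)·(3)^j·(-5w)^(8-j); the w^6 term has j = 2.
C(8,2) = 28.
Coefficient = C(8,2) · 3^2 · (-5)^6 = 28 · 9 · 15625 = 3937500.

3937500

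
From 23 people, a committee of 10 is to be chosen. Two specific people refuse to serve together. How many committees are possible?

940576

All 10-subsets: C(23,10) = 1144066. Those containing both fixed elements: C(21,8) = 203490.
1144066 − 203490 = 940576.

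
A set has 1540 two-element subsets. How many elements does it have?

56

n(n−1)/2 = 1540 ⇒ n(n−1) = 3080. Since 56·55 = 3080, n = 56.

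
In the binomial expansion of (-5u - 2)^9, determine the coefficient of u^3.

The general term is C(9,j)·(-5u)^j·(-2)^(9-j); the u^3 term has j = 3.
C(9,3) = 84.
Coefficient = C(9,3) · (-5)^3 · (-2)^6 = 84 · (-125) · 64 = -672000.

-672000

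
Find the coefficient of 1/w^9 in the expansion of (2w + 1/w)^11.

22

General term: C(11,j)·(2w)^j·(1/w)^(11-j), with w-exponent 1j − 1(11−j) = 2j − 11.
Set 2j − 11 = -9: j = 1.
C(11,1) = 11; 2^1 = 2; 1^10 = 1.
Coefficient = 11 · 2 · 1 = 22.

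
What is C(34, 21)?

927983760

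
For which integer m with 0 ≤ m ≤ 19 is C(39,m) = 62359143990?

18

C(39,m) increases on 0 ≤ m ≤ 19. C(39,17) = 51021117810 and C(39,18) = 62359143990, so m = 18.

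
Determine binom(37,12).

1852482996

C(37,12) = (37·36·35·34·33·32·31·30·29·28·27·26) / 12! = 887342319056793600 / 479001600 = 1852482996.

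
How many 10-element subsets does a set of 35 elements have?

183579396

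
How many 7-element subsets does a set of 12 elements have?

792

C(12,7) = C(12,5) by symmetry.
C(12,5) = (12·11·10·9·8) / 5! = 95040 / 120 = 792.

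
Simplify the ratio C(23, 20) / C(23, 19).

C(n,k+1)/C(n,k) = (n−k)/(k+1) = (23−19)/(19+1) = 4/20 = 1/5.

1/5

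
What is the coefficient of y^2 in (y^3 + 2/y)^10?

General term: C(10,j)·(y^3)^j·(2/y)^(10-j), with y-exponent 3j − 1(10−j) = 4j − 10.
Set 4j − 10 = 2: j = 3.
C(10,3) = 120; 1^3 = 1; 2^7 = 128.
Coefficient = 120 · 1 · 128 = 15360.

15360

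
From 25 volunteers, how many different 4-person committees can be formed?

This is C(25,4) = 12650.

12650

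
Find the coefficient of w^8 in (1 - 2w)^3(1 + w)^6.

Coefficient of w^8 = Σ_{j} C(3,j)·(-2)^j·C(6,8-j)·1^(8-j) for j from 2 to 3.
= 12 + (-48) = -36.

-36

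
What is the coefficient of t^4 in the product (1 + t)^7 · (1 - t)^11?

Coefficient of t^4 = Σ_{j} C(7,j)·1^j·C(11,4-j)·(-1)^(4-j) for j from 0 to 4.
= 330 + (-1155) + 1155 + (-385) + 35 = -20.

-20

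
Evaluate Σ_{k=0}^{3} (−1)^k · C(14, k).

The partial alternating sum Σ_{k=0}^{3} (−1)^k C(14,k) = (−1)^3 C(13,3) = -286.

-286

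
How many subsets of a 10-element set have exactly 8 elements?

45

Choose the 8 positions: C(10,8) = 45.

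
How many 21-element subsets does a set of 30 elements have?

C(30,21) = C(30,9) by symmetry.
C(30,9) = (30·29·28·27·26·25·24·23·22) / 9! = 5191778592000 / 362880 = 14307150.

14307150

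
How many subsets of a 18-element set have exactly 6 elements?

Choose the 6 positions: C(18,6) = 18564.

18564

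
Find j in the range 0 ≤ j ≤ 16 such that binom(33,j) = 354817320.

C(33,j) increases on 0 ≤ j ≤ 16. C(33,11) = 193536720 and C(33,12) = 354817320, so j = 12.

12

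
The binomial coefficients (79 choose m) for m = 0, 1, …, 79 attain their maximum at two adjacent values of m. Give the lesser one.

For odd n = 79, C(79,m) peaks at m = (n−1)/2 and (n+1)/2; the lesser is 39.

39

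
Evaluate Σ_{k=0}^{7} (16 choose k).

1 + 16 + 120 + 560 + 1820 + 4368 + 8008 + 11440 = 26333.

26333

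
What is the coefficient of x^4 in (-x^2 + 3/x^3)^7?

-189

General term: C(7,j)·(-x^2)^j·(3/x^3)^(7-j), with x-exponent 2j − 3(7−j) = 5j − 21.
Set 5j − 21 = 4: j = 5.
C(7,5) = 21; (-1)^5 = -1; 3^2 = 9.
Coefficient = 21 · (-1) · 9 = -189.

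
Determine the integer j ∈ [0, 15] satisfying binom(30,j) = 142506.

5

C(30,j) increases on 0 ≤ j ≤ 15. C(30,4) = 27405 and C(30,5) = 142506, so j = 5.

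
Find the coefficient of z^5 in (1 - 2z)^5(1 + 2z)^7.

Coefficient of z^5 = Σ_{j} C(5,j)·(-2)^j·C(7,5-j)·2^(5-j) for j from 0 to 5.
= 672 + (-5600) + 11200 + (-6720) + 1120 + (-32) = 640.

640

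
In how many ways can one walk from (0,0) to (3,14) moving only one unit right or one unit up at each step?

Each path is a sequence of 17 steps with 3 rights: C(17,3) = 680.

680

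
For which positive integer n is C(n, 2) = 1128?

n(n−1)/2 = 1128 ⇒ n(n−1) = 2256. Since 48·47 = 2256, n = 48.

48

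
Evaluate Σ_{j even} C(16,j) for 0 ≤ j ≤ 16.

Half of (1+1)^16 + (1−1)^16 gives the even-index sum: 2^15 = 32768.

32768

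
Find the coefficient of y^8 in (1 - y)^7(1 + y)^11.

Coefficient of y^8 = Σ_{j} C(7,j)·(-1)^j·C(11,8-j)·1^(8-j) for j from 0 to 7.
= 165 + (-2310) + 9702 + (-16170) + 11550 + (-3465) + 385 + (-11) = -154.

-154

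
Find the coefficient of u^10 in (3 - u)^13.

The general term is C(13,j)·(3)^j·(-u)^(13-j); the u^10 term has j = 3.
C(13,3) = 286.
Coefficient = C(13,3) · 3^3 = 286 · 27 = 7722.

7722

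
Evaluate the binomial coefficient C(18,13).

C(18,13) = C(18,5) by symmetry.
C(18,5) = (18·17·16·15·14) / 5! = 1028160 / 120 = 8568.

8568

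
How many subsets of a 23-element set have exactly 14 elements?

Choose the 14 positions: C(23,14) = 817190.

817190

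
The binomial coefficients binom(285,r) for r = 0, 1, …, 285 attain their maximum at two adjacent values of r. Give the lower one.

For odd n = 285, C(285,r) peaks at r = (n−1)/2 and (n+1)/2; the lower is 142.

142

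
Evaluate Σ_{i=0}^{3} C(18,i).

988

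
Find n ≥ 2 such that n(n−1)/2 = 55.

11

n(n−1)/2 = 55 ⇒ n(n−1) = 110. Since 11·10 = 110, n = 11.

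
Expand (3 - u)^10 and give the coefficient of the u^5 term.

The general term is C(10,j)·(3)^j·(-u)^(10-j); the u^5 term has j = 5.
C(10,5) = 252.
Coefficient = C(10,5) · 3^5 · (-1)^5 = 252 · 243 · (-1) = -61236.

-61236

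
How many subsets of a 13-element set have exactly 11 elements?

Choose the 11 positions: C(13,11) = 78.

78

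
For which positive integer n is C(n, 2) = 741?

n(n−1)/2 = 741 ⇒ n(n−1) = 1482. Since 39·38 = 1482, n = 39.

39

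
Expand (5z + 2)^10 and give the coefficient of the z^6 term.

The general term is C(10,j)·(5z)^j·(2)^(10-j); the z^6 term has j = 6.
C(10,6) = 210.
Coefficient = C(10,6) · 5^6 · 2^4 = 210 · 15625 · 16 = 52500000.

52500000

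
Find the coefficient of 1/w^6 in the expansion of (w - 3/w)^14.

General term: C(14,j)·(w)^j·(-3/w)^(14-j), with w-exponent 1j − 1(14−j) = 2j − 14.
Set 2j − 14 = -6: j = 4.
C(14,4) = 1001; 1^4 = 1; (-3)^10 = 59049.
Coefficient = 1001 · 1 · 59049 = 59108049.

59108049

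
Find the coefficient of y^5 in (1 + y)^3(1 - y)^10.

63

Coefficient of y^5 = Σ_{j} C(3,j)·1^j·C(10,5-j)·(-1)^(5-j) for j from 0 to 3.
= (-252) + 630 + (-360) + 45 = 63.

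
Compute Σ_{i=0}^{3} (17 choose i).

1 + 17 + 136 + 680 = 834.

834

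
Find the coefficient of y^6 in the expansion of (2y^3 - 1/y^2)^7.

-560

General term: C(7,j)·(2y^3)^j·(-1/y^2)^(7-j), with y-exponent 3j − 2(7−j) = 5j − 14.
Set 5j − 14 = 6: j = 4.
C(7,4) = 35; 2^4 = 16; (-1)^3 = -1.
Coefficient = 35 · 16 · (-1) = -560.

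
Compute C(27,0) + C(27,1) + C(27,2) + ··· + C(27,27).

Setting x = 1 in (1+x)^27 gives Σ C(27,k) = 2^27 = 134217728.

134217728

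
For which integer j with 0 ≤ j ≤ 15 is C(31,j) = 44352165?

C(31,j) increases on 0 ≤ j ≤ 15. C(31,9) = 20160075 and C(31,10) = 44352165, so j = 10.

10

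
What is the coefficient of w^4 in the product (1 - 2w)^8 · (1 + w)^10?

-30

Coefficient of w^4 = Σ_{j} C(8,j)·(-2)^j·C(10,4-j)·1^(4-j) for j from 0 to 4.
= 210 + (-1920) + 5040 + (-4480) + 1120 = -30.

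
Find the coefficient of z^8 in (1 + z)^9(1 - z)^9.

Coefficient of z^8 = Σ_{j} C(9,j)·1^j·C(9,8-j)·(-1)^(8-j) for j from 0 to 8.
= 9 + (-324) + 3024 + (-10584) + 15876 + (-10584) + 3024 + (-324) + 9 = 126.

126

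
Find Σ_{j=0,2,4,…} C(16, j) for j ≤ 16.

Half of (1+1)^16 + (1−1)^16 gives the even-index sum: 2^15 = 32768.

32768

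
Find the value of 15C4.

C(15,4) = (15·14·13·12) / 4! = 32760 / 24 = 1365.

1365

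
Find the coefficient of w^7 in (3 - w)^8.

-24

The general term is C(8,j)·(3)^j·(-w)^(8-j); the w^7 term has j = 1.
C(8,1) = 8.
Coefficient = C(8,1) · 3^1 · (-1)^7 = 8 · 3 · (-1) = -24.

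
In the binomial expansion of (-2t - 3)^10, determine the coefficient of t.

393660

The general term is C(10,j)·(-2t)^j·(-3)^(10-j); the t^1 term has j = 1.
C(10,1) = 10.
Coefficient = C(10,1) · (-2)^1 · (-3)^9 = 10 · (-2) · (-19683) = 393660.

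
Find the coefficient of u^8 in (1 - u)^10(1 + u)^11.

210

Coefficient of u^8 = Σ_{j} C(10,j)·(-1)^j·C(11,8-j)·1^(8-j) for j from 0 to 8.
= 165 + (-3300) + 20790 + (-55440) + 69300 + (-41580) + 11550 + (-1320) + 45 = 210.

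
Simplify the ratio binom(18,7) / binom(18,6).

12/7

C(n,k+1)/C(n,k) = (n−k)/(k+1) = (18−6)/(6+1) = 12/7.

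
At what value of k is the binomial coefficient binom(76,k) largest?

38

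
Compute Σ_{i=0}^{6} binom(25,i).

1 + 25 + 300 + 2300 + 12650 + 53130 + 177100 = 245506.

245506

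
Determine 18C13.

C(18,13) = C(18,5) by symmetry.
C(18,5) = (18·17·16·15·14) / 5! = 1028160 / 120 = 8568.

8568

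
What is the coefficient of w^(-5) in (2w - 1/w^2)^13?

219648

General term: C(13,j)·(2w)^j·(-1/w^2)^(13-j), with w-exponent 1j − 2(13−j) = 3j − 26.
Set 3j − 26 = -5: j = 7.
C(13,7) = 1716; 2^7 = 128; (-1)^6 = 1.
Coefficient = 1716 · 128 · 1 = 219648.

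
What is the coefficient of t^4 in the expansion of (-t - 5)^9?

-393750

The general term is C(9,j)·(-t)^j·(-5)^(9-j); the t^4 term has j = 4.
C(9,4) = 126.
Coefficient = C(9,4) · (-5)^5 = 126 · (-3125) = -393750.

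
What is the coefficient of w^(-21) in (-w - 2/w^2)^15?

General term: C(15,j)·(-w)^j·(-2/w^2)^(15-j), with w-exponent 1j − 2(15−j) = 3j − 30.
Set 3j − 30 = -21: j = 3.
C(15,3) = 455; (-1)^3 = -1; (-2)^12 = 4096.
Coefficient = 455 · (-1) · 4096 = -1863680.

-1863680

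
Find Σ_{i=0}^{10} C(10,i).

1024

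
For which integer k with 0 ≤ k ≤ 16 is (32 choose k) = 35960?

C(32,k) increases on 0 ≤ k ≤ 16. C(32,3) = 4960 and C(32,4) = 35960, so k = 4.

4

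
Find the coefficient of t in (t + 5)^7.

109375

The general term is C(7,j)·(t)^j·(5)^(7-j); the t^1 term has j = 1.
C(7,1) = 7.
Coefficient = C(7,1) · 5^6 = 7 · 15625 = 109375.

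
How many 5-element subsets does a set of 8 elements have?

C(8,5) = C(8,3) by symmetry.
C(8,3) = (8·7·6) / 3! = 336 / 6 = 56.

56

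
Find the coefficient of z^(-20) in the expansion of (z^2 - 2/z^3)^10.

11520

General term: C(10,j)·(z^2)^j·(-2/z^3)^(10-j), with z-exponent 2j − 3(10−j) = 5j − 30.
Set 5j − 30 = -20: j = 2.
C(10,2) = 45; 1^2 = 1; (-2)^8 = 256.
Coefficient = 45 · 1 · 256 = 11520.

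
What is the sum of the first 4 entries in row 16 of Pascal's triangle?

697

1 + 16 + 120 + 560 = 697.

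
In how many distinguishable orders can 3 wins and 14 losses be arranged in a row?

Choose positions for the wins: C(17,3) = 680.

680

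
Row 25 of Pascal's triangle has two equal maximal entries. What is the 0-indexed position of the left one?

For odd n = 25, C(25,k) peaks at k = (n−1)/2 and (n+1)/2; the lesser is 12.

12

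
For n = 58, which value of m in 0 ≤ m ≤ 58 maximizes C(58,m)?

29

C(58,m) is maximized at m = 58/2 = 29.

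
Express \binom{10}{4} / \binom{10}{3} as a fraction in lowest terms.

C(n,k+1)/C(n,k) = (n−k)/(k+1) = (10−3)/(3+1) = 7/4.

7/4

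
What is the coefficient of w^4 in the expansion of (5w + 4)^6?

150000

The general term is C(6,j)·(5w)^j·(4)^(6-j); the w^4 term has j = 4.
C(6,4) = 15.
Coefficient = C(6,4) · 5^4 · 4^2 = 15 · 625 · 16 = 150000.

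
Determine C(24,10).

C(24,10) = (24·23·22·21·20·19·18·17·16·15) / 10! = 7117005772800 / 3628800 = 1961256.

1961256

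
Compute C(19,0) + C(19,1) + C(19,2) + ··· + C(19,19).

524288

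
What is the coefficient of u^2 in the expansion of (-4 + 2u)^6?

The general term is C(6,j)·(-4)^j·(2u)^(6-j); the u^2 term has j = 4.
C(6,4) = 15.
Coefficient = C(6,4) · (-4)^4 · 2^2 = 15 · 256 · 4 = 15360.

15360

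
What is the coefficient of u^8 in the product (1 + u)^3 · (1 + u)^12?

6435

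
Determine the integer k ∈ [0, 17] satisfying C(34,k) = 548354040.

C(34,k) increases on 0 ≤ k ≤ 17. C(34,11) = 286097760 and C(34,12) = 548354040, so k = 12.

12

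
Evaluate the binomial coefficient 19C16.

969

C(19,16) = C(19,3) by symmetry.
C(19,3) = (19·18·17) / 3! = 5814 / 6 = 969.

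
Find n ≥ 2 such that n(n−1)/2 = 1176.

49

n(n−1)/2 = 1176 ⇒ n(n−1) = 2352. Since 49·48 = 2352, n = 49.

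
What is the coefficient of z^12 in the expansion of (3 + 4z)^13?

654311424

The general term is C(13,j)·(3)^j·(4z)^(13-j); the z^12 term has j = 1.
C(13,1) = 13.
Coefficient = C(13,1) · 3^1 · 4^12 = 13 · 3 · 16777216 = 654311424.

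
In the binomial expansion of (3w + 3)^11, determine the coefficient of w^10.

1948617

The general term is C(11,j)·(3w)^j·(3)^(11-j); the w^10 term has j = 10.
C(11,10) = 11.
Coefficient = C(11,10) · 3^10 · 3^1 = 11 · 59049 · 3 = 1948617.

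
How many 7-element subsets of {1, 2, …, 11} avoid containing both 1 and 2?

204

All 7-subsets: C(11,7) = 330. Those containing both fixed elements: C(9,5) = 126.
330 − 126 = 204.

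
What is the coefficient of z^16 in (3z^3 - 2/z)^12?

-55427328

General term: C(12,j)·(3z^3)^j·(-2/z)^(12-j), with z-exponent 3j − 1(12−j) = 4j − 12.
Set 4j − 12 = 16: j = 7.
C(12,7) = 792; 3^7 = 2187; (-2)^5 = -32.
Coefficient = 792 · 2187 · (-32) = -55427328.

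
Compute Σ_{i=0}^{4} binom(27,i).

20854

1 + 27 + 351 + 2925 + 17550 = 20854.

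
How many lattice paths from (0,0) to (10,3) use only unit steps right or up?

Each path is a sequence of 13 steps with 10 rights: C(13,10) = 286.

286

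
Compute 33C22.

193536720

C(33,22) = C(33,11) by symmetry.
C(33,11) = (33·32·31·30·29·28·27·26·25·24·23) / 11! = 7725366544896000 / 39916800 = 193536720.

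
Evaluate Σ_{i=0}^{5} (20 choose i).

21700

1 + 20 + 190 + 1140 + 4845 + 15504 = 21700.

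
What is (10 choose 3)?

120

C(10,3) = (10·9·8) / 3! = 720 / 6 = 120.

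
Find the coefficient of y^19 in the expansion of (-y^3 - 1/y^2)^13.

-715

General term: C(13,j)·(-y^3)^j·(-1/y^2)^(13-j), with y-exponent 3j − 2(13−j) = 5j − 26.
Set 5j − 26 = 19: j = 9.
C(13,9) = 715; (-1)^9 = -1; (-1)^4 = 1.
Coefficient = 715 · (-1) · 1 = -715.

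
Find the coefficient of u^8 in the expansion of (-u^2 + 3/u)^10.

General term: C(10,j)·(-u^2)^j·(3/u)^(10-j), with u-exponent 2j − 1(10−j) = 3j − 10.
Set 3j − 10 = 8: j = 6.
C(10,6) = 210; (-1)^6 = 1; 3^4 = 81.
Coefficient = 210 · 1 · 81 = 17010.

17010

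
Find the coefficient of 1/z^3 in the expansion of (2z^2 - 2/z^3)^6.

-1280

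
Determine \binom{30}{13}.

C(30,13) = (30·29·28·27·26·25·24·23·22·21·20·19·18) / 13! = 745747076954880000 / 6227020800 = 119759850.

119759850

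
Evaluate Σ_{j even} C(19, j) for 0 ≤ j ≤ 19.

262144

Half of (1+1)^19 + (1−1)^19 gives the even-index sum: 2^18 = 262144.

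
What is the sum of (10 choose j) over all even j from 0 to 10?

512

Half of (1+1)^10 + (1−1)^10 gives the even-index sum: 2^9 = 512.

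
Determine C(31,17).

C(31,17) = C(31,14) by symmetry.
C(31,14) = (31·30·29·28·27·26·25·24·23·22·21·20·19·18) / 14! = 23118159385601280000 / 87178291200 = 265182525.

265182525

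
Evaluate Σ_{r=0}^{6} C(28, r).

499178

1 + 28 + 378 + 3276 + 20475 + 98280 + 376740 = 499178.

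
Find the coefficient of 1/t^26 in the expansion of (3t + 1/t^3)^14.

General term: C(14,j)·(3t)^j·(1/t^3)^(14-j), with t-exponent 1j − 3(14−j) = 4j − 42.
Set 4j − 42 = -26: j = 4.
C(14,4) = 1001; 3^4 = 81; 1^10 = 1.
Coefficient = 1001 · 81 · 1 = 81081.

81081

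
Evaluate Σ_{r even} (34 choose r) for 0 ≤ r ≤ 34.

8589934592

Even-r terms of row 34 sum to 2^33 = 8589934592.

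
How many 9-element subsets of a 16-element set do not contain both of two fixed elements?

All 9-subsets: C(16,9) = 11440. Those containing both fixed elements: C(14,7) = 3432.
11440 − 3432 = 8008.

8008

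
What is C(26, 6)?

C(26,6) = (26·25·24·23·22·21) / 6! = 165765600 / 720 = 230230.

230230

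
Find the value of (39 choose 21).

62359143990

C(39,21) = C(39,18) by symmetry.
C(39,18) = (39·38·37·36·35·34·33·32·31·30·29·28·27·26·25·24·23·22) / 18! = 399246543793282239774720000 / 6402373705728000 = 62359143990.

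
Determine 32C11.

129024480

C(32,11) = (32·31·30·29·28·27·26·25·24·23·22) / 11! = 5150244363264000 / 39916800 = 129024480.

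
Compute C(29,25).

23751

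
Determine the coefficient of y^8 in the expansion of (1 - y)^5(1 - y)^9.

Coefficient of y^8 = Σ_{j} C(5,j)·(-1)^j·C(9,8-j)·(-1)^(8-j) for j from 0 to 5.
= 9 + 180 + 840 + 1260 + 630 + 84 = 3003.

3003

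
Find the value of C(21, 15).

C(21,15) = C(21,6) by symmetry.
C(21,6) = (21·20·19·18·17·16) / 6! = 39070080 / 720 = 54264.

54264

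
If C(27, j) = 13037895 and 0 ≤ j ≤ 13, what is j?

C(27,j) increases on 0 ≤ j ≤ 13. C(27,10) = 8436285 and C(27,11) = 13037895, so j = 11.

11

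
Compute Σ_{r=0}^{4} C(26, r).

1 + 26 + 325 + 2600 + 14950 = 17902.

17902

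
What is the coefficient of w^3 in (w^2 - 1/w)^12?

General term: C(12,j)·(w^2)^j·(-1/w)^(12-j), with w-exponent 2j − 1(12−j) = 3j − 12.
Set 3j − 12 = 3: j = 5.
C(12,5) = 792; 1^5 = 1; (-1)^7 = -1.
Coefficient = 792 · 1 · (-1) = -792.

-792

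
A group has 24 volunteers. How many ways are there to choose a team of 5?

42504

This is C(24,5) = 42504.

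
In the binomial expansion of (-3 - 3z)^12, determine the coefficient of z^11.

The general term is C(12,j)·(-3)^j·(-3z)^(12-j); the z^11 term has j = 1.
C(12,1) = 12.
Coefficient = C(12,1) · (-3)^1 · (-3)^11 = 12 · (-3) · (-177147) = 6377292.

6377292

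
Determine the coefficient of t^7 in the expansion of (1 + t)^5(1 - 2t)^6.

60

Coefficient of t^7 = Σ_{j} C(5,j)·1^j·C(6,7-j)·(-2)^(7-j) for j from 1 to 5.
= 320 + (-1920) + 2400 + (-800) + 60 = 60.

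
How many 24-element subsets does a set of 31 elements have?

C(31,24) = C(31,7) by symmetry.
C(31,7) = (31·30·29·28·27·26·25) / 7! = 13253058000 / 5040 = 2629575.

2629575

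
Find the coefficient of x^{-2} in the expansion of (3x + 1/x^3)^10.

262440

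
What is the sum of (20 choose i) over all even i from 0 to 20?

524288

Half of (1+1)^20 + (1−1)^20 gives the even-index sum: 2^19 = 524288.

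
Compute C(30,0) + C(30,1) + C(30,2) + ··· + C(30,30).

1073741824

The entries of row 30 sum to 2^30 = 1073741824.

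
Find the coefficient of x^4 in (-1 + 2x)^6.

The general term is C(6,j)·(-1)^j·(2x)^(6-j); the x^4 term has j = 2.
C(6,2) = 15.
Coefficient = C(6,2) · 2^4 = 15 · 16 = 240.

240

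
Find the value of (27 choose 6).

C(27,6) = (27·26·25·24·23·22) / 6! = 213127200 / 720 = 296010.

296010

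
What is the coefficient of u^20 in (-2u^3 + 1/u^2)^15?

General term: C(15,j)·(-2u^3)^j·(1/u^2)^(15-j), with u-exponent 3j − 2(15−j) = 5j − 30.
Set 5j − 30 = 20: j = 10.
C(15,10) = 3003; (-2)^10 = 1024; 1^5 = 1.
Coefficient = 3003 · 1024 · 1 = 3075072.

3075072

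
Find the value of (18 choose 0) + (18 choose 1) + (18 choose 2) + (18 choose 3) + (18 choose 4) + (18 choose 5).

12616

1 + 18 + 153 + 816 + 3060 + 8568 = 12616.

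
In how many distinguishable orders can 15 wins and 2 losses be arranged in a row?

136

Choose positions for the wins: C(17,15) = 136.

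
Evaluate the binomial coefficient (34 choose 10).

131128140

C(34,10) = (34·33·32·31·30·29·28·27·26·25) / 10! = 475837794432000 / 3628800 = 131128140.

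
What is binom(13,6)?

1716

C(13,6) = (13·12·11·10·9·8) / 6! = 1235520 / 720 = 1716.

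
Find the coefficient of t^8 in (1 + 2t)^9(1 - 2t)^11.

10752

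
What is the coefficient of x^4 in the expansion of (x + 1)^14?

1001

The general term is C(14,j)·(x)^j·(1)^(14-j); the x^4 term has j = 4.
C(14,4) = 1001.
Coefficient = C(14,4) = 1001.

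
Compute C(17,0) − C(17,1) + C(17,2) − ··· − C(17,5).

-4368

The partial alternating sum Σ_{k=0}^{5} (−1)^k C(17,k) = (−1)^5 C(16,5) = -4368.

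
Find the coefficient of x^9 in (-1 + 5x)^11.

107421875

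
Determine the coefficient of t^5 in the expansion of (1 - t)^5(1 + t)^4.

Coefficient of t^5 = Σ_{j} C(5,j)·(-1)^j·C(4,5-j)·1^(5-j) for j from 1 to 5.
= (-5) + 40 + (-60) + 20 + (-1) = -6.

-6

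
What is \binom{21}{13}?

203490

C(21,13) = C(21,8) by symmetry.
C(21,8) = (21·20·19·18·17·16·15·14) / 8! = 8204716800 / 40320 = 203490.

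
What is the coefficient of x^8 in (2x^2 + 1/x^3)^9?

4608

General term: C(9,j)·(2x^2)^j·(1/x^3)^(9-j), with x-exponent 2j − 3(9−j) = 5j − 27.
Set 5j − 27 = 8: j = 7.
C(9,7) = 36; 2^7 = 128; 1^2 = 1.
Coefficient = 36 · 128 · 1 = 4608.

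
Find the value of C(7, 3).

35

C(7,3) = (7·6·5) / 3! = 210 / 6 = 35.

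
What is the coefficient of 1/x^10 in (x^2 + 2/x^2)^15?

General term: C(15,j)·(x^2)^j·(2/x^2)^(15-j), with x-exponent 2j − 2(15−j) = 4j − 30.
Set 4j − 30 = -10: j = 5.
C(15,5) = 3003; 1^5 = 1; 2^10 = 1024.
Coefficient = 3003 · 1 · 1024 = 3075072.

3075072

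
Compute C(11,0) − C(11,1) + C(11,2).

45

The partial alternating sum Σ_{k=0}^{2} (−1)^k C(11,k) = (−1)^2 C(10,2) = 45.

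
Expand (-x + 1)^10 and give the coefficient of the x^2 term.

The general term is C(10,j)·(-x)^j·(1)^(10-j); the x^2 term has j = 2.
C(10,2) = 45.
Coefficient = C(10,2) = 45.

45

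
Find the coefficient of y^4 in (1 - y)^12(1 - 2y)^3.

2703

Coefficient of y^4 = Σ_{j} C(12,j)·(-1)^j·C(3,4-j)·(-2)^(4-j) for j from 1 to 4.
= 96 + 792 + 1320 + 495 = 2703.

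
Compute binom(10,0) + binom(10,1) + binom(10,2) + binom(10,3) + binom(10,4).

386

1 + 10 + 45 + 120 + 210 = 386.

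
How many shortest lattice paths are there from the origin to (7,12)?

50388

Each path is a sequence of 19 steps with 7 rights: C(19,7) = 50388.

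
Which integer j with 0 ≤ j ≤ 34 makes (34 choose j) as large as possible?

17

C(34,j) is maximized at j = 34/2 = 17.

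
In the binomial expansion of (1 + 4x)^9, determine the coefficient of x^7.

The general term is C(9,j)·(1)^j·(4x)^(9-j); the x^7 term has j = 2.
C(9,2) = 36.
Coefficient = C(9,2) · 4^7 = 36 · 16384 = 589824.

589824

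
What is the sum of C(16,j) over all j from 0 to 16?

65536

Setting x = 1 in (1+x)^16 gives Σ C(16,j) = 2^16 = 65536.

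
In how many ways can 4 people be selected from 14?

1001

This is C(14,4) = 1001.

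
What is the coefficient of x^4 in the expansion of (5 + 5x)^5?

15625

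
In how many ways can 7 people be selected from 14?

3432

This is C(14,7) = 3432.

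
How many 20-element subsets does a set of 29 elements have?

10015005

C(29,20) = C(29,9) by symmetry.
C(29,9) = (29·28·27·26·25·24·23·22·21) / 9! = 3634245014400 / 362880 = 10015005.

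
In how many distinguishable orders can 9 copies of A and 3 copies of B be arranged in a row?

Choose positions for the A's: C(12,9) = 220.

220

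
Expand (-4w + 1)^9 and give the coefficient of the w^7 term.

-589824

The general term is C(9,j)·(-4w)^j·(1)^(9-j); the w^7 term has j = 7.
C(9,7) = 36.
Coefficient = C(9,7) · (-4)^7 = 36 · (-16384) = -589824.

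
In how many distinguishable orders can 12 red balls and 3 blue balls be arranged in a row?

Choose positions for the red balls: C(15,12) = 455.

455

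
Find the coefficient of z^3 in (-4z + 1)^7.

The general term is C(7,j)·(-4z)^j·(1)^(7-j); the z^3 term has j = 3.
C(7,3) = 35.
Coefficient = C(7,3) · (-4)^3 = 35 · (-64) = -2240.

-2240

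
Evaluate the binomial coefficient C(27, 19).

C(27,19) = C(27,8) by symmetry.
C(27,8) = (27·26·25·24·23·22·21·20) / 8! = 89513424000 / 40320 = 2220075.

2220075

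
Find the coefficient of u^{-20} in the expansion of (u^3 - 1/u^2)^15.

General term: C(15,j)·(u^3)^j·(-1/u^2)^(15-j), with u-exponent 3j − 2(15−j) = 5j − 30.
Set 5j − 30 = -20: j = 2.
C(15,2) = 105; 1^2 = 1; (-1)^13 = -1.
Coefficient = 105 · 1 · (-1) = -105.

-105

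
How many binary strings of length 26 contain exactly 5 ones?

65780

Choose the 5 positions: C(26,5) = 65780.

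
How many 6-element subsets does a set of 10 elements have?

210

C(10,6) = C(10,4) by symmetry.
C(10,4) = (10·9·8·7) / 4! = 5040 / 24 = 210.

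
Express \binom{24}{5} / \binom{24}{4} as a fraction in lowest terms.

4

C(n,k+1)/C(n,k) = (n−k)/(k+1) = (24−4)/(4+1) = 20/5 = 4.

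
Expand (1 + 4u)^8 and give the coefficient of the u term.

The general term is C(8,j)·(1)^j·(4u)^(8-j); the u^1 term has j = 7.
C(8,7) = 8.
Coefficient = C(8,7) · 4^1 = 8 · 4 = 32.

32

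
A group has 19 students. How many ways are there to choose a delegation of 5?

11628

This is C(19,5) = 11628.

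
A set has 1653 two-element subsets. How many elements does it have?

58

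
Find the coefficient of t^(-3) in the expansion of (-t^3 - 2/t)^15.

-1863680

General term: C(15,j)·(-t^3)^j·(-2/t)^(15-j), with t-exponent 3j − 1(15−j) = 4j − 15.
Set 4j − 15 = -3: j = 3.
C(15,3) = 455; (-1)^3 = -1; (-2)^12 = 4096.
Coefficient = 455 · (-1) · 4096 = -1863680.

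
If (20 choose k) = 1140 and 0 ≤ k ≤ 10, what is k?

3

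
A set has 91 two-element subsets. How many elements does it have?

14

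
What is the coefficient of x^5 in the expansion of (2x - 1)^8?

-1792

The general term is C(8,j)·(2x)^j·(-1)^(8-j); the x^5 term has j = 5.
C(8,5) = 56.
Coefficient = C(8,5) · 2^5 · (-1)^3 = 56 · 32 · (-1) = -1792.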